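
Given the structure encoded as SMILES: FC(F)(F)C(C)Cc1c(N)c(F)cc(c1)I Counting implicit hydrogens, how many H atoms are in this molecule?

Walk through each heavy atom and fill implicit hydrogens from standard valence (C 4, N 3, O 2, S 2, halogen 1); for lowercase aromatic atoms, an aromatic c carries 1 H when it has two neighbours and 0 H with three, and aromatic n carries 0 H:
  atom 1: F (halogen, monovalent) → 0 H
  atom 2: C, bond orders sum to 4 (valence 4) → 0 H
  atom 3: F (halogen, monovalent) → 0 H
  atom 4: F (halogen, monovalent) → 0 H
  atom 5: C, bond orders sum to 3 (valence 4) → 1 H
  atom 6: C, bond orders sum to 1 (valence 4) → 3 H
  atom 7: C, bond orders sum to 2 (valence 4) → 2 H
  atom 8: aromatic c, 3 neighbours → 0 H
  atom 9: aromatic c, 3 neighbours → 0 H
  atom 10: N, bond orders sum to 1 (valence 3) → 2 H
  atom 11: aromatic c, 3 neighbours → 0 H
  atom 12: F (halogen, monovalent) → 0 H
  atom 13: aromatic c, 2 neighbours → 1 H
  atom 14: aromatic c, 3 neighbours → 0 H
  atom 15: aromatic c, 2 neighbours → 1 H
  atom 16: I (halogen, monovalent) → 0 H
Total hydrogens: 10.

10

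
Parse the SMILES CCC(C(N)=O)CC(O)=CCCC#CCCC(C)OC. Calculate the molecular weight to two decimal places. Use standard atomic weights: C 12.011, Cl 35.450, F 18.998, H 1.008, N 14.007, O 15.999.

First, the molecular formula is C16H27NO3 (counting implicit H from valence).
  C: 16 × 12.011 = 192.176
  H: 27 × 1.008 = 27.216
  N: 1 × 14.007 = 14.007
  O: 3 × 15.999 = 47.997
Sum: 16×12.011 + 27×1.008 + 1×14.007 + 3×15.999 = 281.396 → 281.40 g/mol.

281.40 g/mol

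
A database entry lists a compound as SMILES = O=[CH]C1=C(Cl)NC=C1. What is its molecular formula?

Walk through each heavy atom and fill implicit hydrogens from standard valence (C 4, N 3, O 2, S 2, halogen 1):
  atom 1: O, bond orders sum to 2 (valence 2) → 0 H
  atom 2: C with explicit H count 1
  atom 3: C, bond orders sum to 4 (valence 4) → 0 H
  atom 4: C, bond orders sum to 4 (valence 4) → 0 H
  atom 5: Cl (halogen, monovalent) → 0 H
  atom 6: N, bond orders sum to 2 (valence 3) → 1 H
  atom 7: C, bond orders sum to 3 (valence 4) → 1 H
  atom 8: C, bond orders sum to 3 (valence 4) → 1 H
Totals → C:5, H:4, Cl:1, N:1, O:1.

C5H4ClNO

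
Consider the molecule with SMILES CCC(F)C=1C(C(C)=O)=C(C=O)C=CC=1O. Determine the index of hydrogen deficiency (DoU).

6

Molecular formula: C12H13FO3.
DoU = (2C + 2 + N − H − X) / 2, where X is the halogen count and O/S are ignored.
    = (2·12 + 2 + 0 − 13 − 1) / 2 = 12 / 2 = 6.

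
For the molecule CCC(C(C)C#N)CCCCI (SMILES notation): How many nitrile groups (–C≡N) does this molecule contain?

1

The nitrile motif appears at heavy-atom position 6 in the SMILES.
Nitrile count: 1.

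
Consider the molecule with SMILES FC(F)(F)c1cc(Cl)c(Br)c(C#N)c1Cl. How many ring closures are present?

In SMILES, each pair of matching ring-closure digits denotes one ring-closing bond; the number of such bonds equals the number of independent rings.
Ring-closure bonds here: 1.

1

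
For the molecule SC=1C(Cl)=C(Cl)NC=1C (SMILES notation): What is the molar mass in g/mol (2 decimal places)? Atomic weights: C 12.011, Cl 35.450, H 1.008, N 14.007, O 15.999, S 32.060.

First, the molecular formula is C5H5Cl2NS (counting implicit H from valence).
  C: 5 × 12.011 = 60.055
  Cl: 2 × 35.450 = 70.900
  H: 5 × 1.008 = 5.040
  N: 1 × 14.007 = 14.007
  S: 1 × 32.060 = 32.060
Sum: 5×12.011 + 2×35.450 + 5×1.008 + 1×14.007 + 1×32.060 = 182.062 → 182.06 g/mol.

182.06 g/mol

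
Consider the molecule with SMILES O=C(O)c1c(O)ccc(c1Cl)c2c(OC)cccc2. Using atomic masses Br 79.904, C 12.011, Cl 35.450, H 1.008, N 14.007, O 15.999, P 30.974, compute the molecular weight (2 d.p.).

278.69 g/mol

First, the molecular formula is C14H11ClO4 (counting implicit H from valence).
  C: 14 × 12.011 = 168.154
  Cl: 1 × 35.450 = 35.450
  H: 11 × 1.008 = 11.088
  O: 4 × 15.999 = 63.996
Sum: 14×12.011 + 1×35.450 + 11×1.008 + 4×15.999 = 278.688 → 278.69 g/mol.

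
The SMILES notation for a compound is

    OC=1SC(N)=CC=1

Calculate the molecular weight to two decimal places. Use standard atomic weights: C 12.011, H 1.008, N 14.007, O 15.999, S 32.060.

First, the molecular formula is C4H5NOS (counting implicit H from valence).
  C: 4 × 12.011 = 48.044
  H: 5 × 1.008 = 5.040
  N: 1 × 14.007 = 14.007
  O: 1 × 15.999 = 15.999
  S: 1 × 32.060 = 32.060
Sum: 4×12.011 + 5×1.008 + 1×14.007 + 1×15.999 + 1×32.060 = 115.150 → 115.15 g/mol.

115.15 g/mol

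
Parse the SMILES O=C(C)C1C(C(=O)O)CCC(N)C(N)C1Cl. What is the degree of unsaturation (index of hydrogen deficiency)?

Molecular formula: C10H17ClN2O3.
DoU = (2C + 2 + N − H − X) / 2, where X is the halogen count and O/S are ignored.
    = (2·10 + 2 + 2 − 17 − 1) / 2 = 6 / 2 = 3.

3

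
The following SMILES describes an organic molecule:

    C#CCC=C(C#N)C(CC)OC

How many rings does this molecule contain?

0

In SMILES, each pair of matching ring-closure digits denotes one ring-closing bond; the number of such bonds equals the number of independent rings.
Ring-closure bonds here: 0.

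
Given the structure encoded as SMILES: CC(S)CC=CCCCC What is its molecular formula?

C9H18S

Walk through each heavy atom and fill implicit hydrogens from standard valence (C 4, N 3, O 2, S 2, halogen 1):
  atom 1: C, bond orders sum to 1 (valence 4) → 3 H
  atom 2: C, bond orders sum to 3 (valence 4) → 1 H
  atom 3: S, bond orders sum to 1 (valence 2) → 1 H
  atom 4: C, bond orders sum to 2 (valence 4) → 2 H
  atom 5: C, bond orders sum to 3 (valence 4) → 1 H
  atom 6: C, bond orders sum to 3 (valence 4) → 1 H
  atom 7: C, bond orders sum to 2 (valence 4) → 2 H
  atom 8: C, bond orders sum to 2 (valence 4) → 2 H
  atom 9: C, bond orders sum to 2 (valence 4) → 2 H
  atom 10: C, bond orders sum to 1 (valence 4) → 3 H
Totals → C:9, H:18, S:1.
In Hill order: C9H18S.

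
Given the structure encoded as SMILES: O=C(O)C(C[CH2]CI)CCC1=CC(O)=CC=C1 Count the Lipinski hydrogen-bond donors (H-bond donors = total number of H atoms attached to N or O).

Donors: find every N or O and count the H atoms it carries.
  atom 1 (O): bond orders sum to 2 → 0 H
  atom 3 (O): bond orders sum to 1 → 1 H
  atom 14 (O): bond orders sum to 1 → 1 H
Lipinski HBD = 2.

2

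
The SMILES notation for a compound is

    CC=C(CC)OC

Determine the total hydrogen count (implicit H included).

Walk through each heavy atom and fill implicit hydrogens from standard valence (C 4, N 3, O 2, S 2, halogen 1):
  atom 1: C, bond orders sum to 1 (valence 4) → 3 H
  atom 2: C, bond orders sum to 3 (valence 4) → 1 H
  atom 3: C, bond orders sum to 4 (valence 4) → 0 H
  atom 4: C, bond orders sum to 2 (valence 4) → 2 H
  atom 5: C, bond orders sum to 1 (valence 4) → 3 H
  atom 6: O, bond orders sum to 2 (valence 2) → 0 H
  atom 7: C, bond orders sum to 1 (valence 4) → 3 H
Total hydrogens: 12.

12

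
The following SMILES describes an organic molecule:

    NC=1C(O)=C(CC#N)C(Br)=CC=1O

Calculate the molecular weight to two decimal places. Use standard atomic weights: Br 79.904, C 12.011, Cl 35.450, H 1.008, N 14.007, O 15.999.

First, the molecular formula is C8H7BrN2O2 (counting implicit H from valence).
  Br: 1 × 79.904 = 79.904
  C: 8 × 12.011 = 96.088
  H: 7 × 1.008 = 7.056
  N: 2 × 14.007 = 28.014
  O: 2 × 15.999 = 31.998
Sum: 1×79.904 + 8×12.011 + 7×1.008 + 2×14.007 + 2×15.999 = 243.060 → 243.06 g/mol.

243.06 g/mol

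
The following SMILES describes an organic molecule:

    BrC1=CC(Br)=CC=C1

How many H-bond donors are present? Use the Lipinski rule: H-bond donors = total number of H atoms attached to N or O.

0

Donors: find every N or O and count the H atoms it carries.
  (no N or O atoms present)
Lipinski HBD = 0.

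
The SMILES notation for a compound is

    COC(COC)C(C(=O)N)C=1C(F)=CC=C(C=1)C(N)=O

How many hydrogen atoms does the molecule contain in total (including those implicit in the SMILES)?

Walk through each heavy atom and fill implicit hydrogens from standard valence (C 4, N 3, O 2, S 2, halogen 1):
  atom 1: C, bond orders sum to 1 (valence 4) → 3 H
  atom 2: O, bond orders sum to 2 (valence 2) → 0 H
  atom 3: C, bond orders sum to 3 (valence 4) → 1 H
  atom 4: C, bond orders sum to 2 (valence 4) → 2 H
  atom 5: O, bond orders sum to 2 (valence 2) → 0 H
  atom 6: C, bond orders sum to 1 (valence 4) → 3 H
  atom 7: C, bond orders sum to 3 (valence 4) → 1 H
  atom 8: C, bond orders sum to 4 (valence 4) → 0 H
  atom 9: O, bond orders sum to 2 (valence 2) → 0 H
  atom 10: N, bond orders sum to 1 (valence 3) → 2 H
  atom 11: C, bond orders sum to 4 (valence 4) → 0 H
  atom 12: C, bond orders sum to 4 (valence 4) → 0 H
  atom 13: F (halogen, monovalent) → 0 H
  atom 14: C, bond orders sum to 3 (valence 4) → 1 H
  atom 15: C, bond orders sum to 3 (valence 4) → 1 H
  atom 16: C, bond orders sum to 4 (valence 4) → 0 H
  atom 17: C, bond orders sum to 3 (valence 4) → 1 H
  atom 18: C, bond orders sum to 4 (valence 4) → 0 H
  atom 19: N, bond orders sum to 1 (valence 3) → 2 H
  atom 20: O, bond orders sum to 2 (valence 2) → 0 H
Total hydrogens: 17.

17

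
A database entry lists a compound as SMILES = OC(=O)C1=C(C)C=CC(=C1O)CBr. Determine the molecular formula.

Walk through each heavy atom and fill implicit hydrogens from standard valence (C 4, N 3, O 2, S 2, halogen 1):
  atom 1: O, bond orders sum to 1 (valence 2) → 1 H
  atom 2: C, bond orders sum to 4 (valence 4) → 0 H
  atom 3: O, bond orders sum to 2 (valence 2) → 0 H
  atom 4: C, bond orders sum to 4 (valence 4) → 0 H
  atom 5: C, bond orders sum to 4 (valence 4) → 0 H
  atom 6: C, bond orders sum to 1 (valence 4) → 3 H
  atom 7: C, bond orders sum to 3 (valence 4) → 1 H
  atom 8: C, bond orders sum to 3 (valence 4) → 1 H
  atom 9: C, bond orders sum to 4 (valence 4) → 0 H
  atom 10: C, bond orders sum to 4 (valence 4) → 0 H
  atom 11: O, bond orders sum to 1 (valence 2) → 1 H
  atom 12: C, bond orders sum to 2 (valence 4) → 2 H
  atom 13: Br (halogen, monovalent) → 0 H
Totals → C:9, H:9, Br:1, O:3.

C9H9BrO3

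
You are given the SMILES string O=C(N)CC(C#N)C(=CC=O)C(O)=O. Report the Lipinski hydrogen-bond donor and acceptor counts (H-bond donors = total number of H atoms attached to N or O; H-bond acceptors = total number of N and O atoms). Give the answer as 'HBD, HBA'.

Donors: find every N or O and count the H atoms it carries.
  atom 1 (O): bond orders sum to 2 → 0 H
  atom 3 (N): bond orders sum to 1 → 2 H
  atom 7 (N): bond orders sum to 3 → 0 H
  atom 11 (O): bond orders sum to 2 → 0 H
  atom 13 (O): bond orders sum to 1 → 1 H
  atom 14 (O): bond orders sum to 2 → 0 H
Lipinski HBD = 3.
Acceptors: N atoms = 2, O atoms = 4 → HBA = 6.

3, 6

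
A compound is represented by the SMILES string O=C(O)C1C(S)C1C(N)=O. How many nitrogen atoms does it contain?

1

Scan the SMILES for N atoms (remember two-letter symbols like Cl and Br are single atoms).
Nitrogen count: 1.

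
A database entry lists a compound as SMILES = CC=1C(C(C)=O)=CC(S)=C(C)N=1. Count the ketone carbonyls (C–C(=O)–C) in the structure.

1

The ketone motif appears at heavy-atom position 4 in the SMILES.
Other groups present: 1 thiol.
Ketone count: 1.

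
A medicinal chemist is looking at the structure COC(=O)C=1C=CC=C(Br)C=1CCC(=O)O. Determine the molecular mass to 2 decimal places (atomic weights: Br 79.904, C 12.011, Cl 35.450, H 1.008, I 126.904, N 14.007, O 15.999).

287.11 g/mol

First, the molecular formula is C11H11BrO4 (counting implicit H from valence).
  Br: 1 × 79.904 = 79.904
  C: 11 × 12.011 = 132.121
  H: 11 × 1.008 = 11.088
  O: 4 × 15.999 = 63.996
Sum: 1×79.904 + 11×12.011 + 11×1.008 + 4×15.999 = 287.109 → 287.11 g/mol.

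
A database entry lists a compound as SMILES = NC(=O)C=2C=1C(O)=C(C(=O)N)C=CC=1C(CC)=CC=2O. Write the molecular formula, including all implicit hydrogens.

Walk through each heavy atom and fill implicit hydrogens from standard valence (C 4, N 3, O 2, S 2, halogen 1):
  atom 1: N, bond orders sum to 1 (valence 3) → 2 H
  atom 2: C, bond orders sum to 4 (valence 4) → 0 H
  atom 3: O, bond orders sum to 2 (valence 2) → 0 H
  atom 4: C, bond orders sum to 4 (valence 4) → 0 H
  atom 5: C, bond orders sum to 4 (valence 4) → 0 H
  atom 6: C, bond orders sum to 4 (valence 4) → 0 H
  atom 7: O, bond orders sum to 1 (valence 2) → 1 H
  atom 8: C, bond orders sum to 4 (valence 4) → 0 H
  atom 9: C, bond orders sum to 4 (valence 4) → 0 H
  atom 10: O, bond orders sum to 2 (valence 2) → 0 H
  atom 11: N, bond orders sum to 1 (valence 3) → 2 H
  atom 12: C, bond orders sum to 3 (valence 4) → 1 H
  atom 13: C, bond orders sum to 3 (valence 4) → 1 H
  atom 14: C, bond orders sum to 4 (valence 4) → 0 H
  atom 15: C, bond orders sum to 4 (valence 4) → 0 H
  atom 16: C, bond orders sum to 2 (valence 4) → 2 H
  atom 17: C, bond orders sum to 1 (valence 4) → 3 H
  atom 18: C, bond orders sum to 3 (valence 4) → 1 H
  atom 19: C, bond orders sum to 4 (valence 4) → 0 H
  atom 20: O, bond orders sum to 1 (valence 2) → 1 H
Totals → C:14, H:14, N:2, O:4.
In Hill order: C14H14N2O4.

C14H14N2O4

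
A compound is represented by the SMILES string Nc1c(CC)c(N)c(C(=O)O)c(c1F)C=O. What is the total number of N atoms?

2

Scan the SMILES for N atoms (remember two-letter symbols like Cl and Br are single atoms).
Nitrogen count: 2.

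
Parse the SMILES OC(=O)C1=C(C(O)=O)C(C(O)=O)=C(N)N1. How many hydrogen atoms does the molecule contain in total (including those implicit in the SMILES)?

6

Walk through each heavy atom and fill implicit hydrogens from standard valence (C 4, N 3, O 2, S 2, halogen 1):
  atom 1: O, bond orders sum to 1 (valence 2) → 1 H
  atom 2: C, bond orders sum to 4 (valence 4) → 0 H
  atom 3: O, bond orders sum to 2 (valence 2) → 0 H
  atom 4: C, bond orders sum to 4 (valence 4) → 0 H
  atom 5: C, bond orders sum to 4 (valence 4) → 0 H
  atom 6: C, bond orders sum to 4 (valence 4) → 0 H
  atom 7: O, bond orders sum to 1 (valence 2) → 1 H
  atom 8: O, bond orders sum to 2 (valence 2) → 0 H
  atom 9: C, bond orders sum to 4 (valence 4) → 0 H
  atom 10: C, bond orders sum to 4 (valence 4) → 0 H
  atom 11: O, bond orders sum to 1 (valence 2) → 1 H
  atom 12: O, bond orders sum to 2 (valence 2) → 0 H
  atom 13: C, bond orders sum to 4 (valence 4) → 0 H
  atom 14: N, bond orders sum to 1 (valence 3) → 2 H
  atom 15: N, bond orders sum to 2 (valence 3) → 1 H
Total hydrogens: 6.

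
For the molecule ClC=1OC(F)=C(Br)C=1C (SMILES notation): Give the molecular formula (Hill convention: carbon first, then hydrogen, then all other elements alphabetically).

Walk through each heavy atom and fill implicit hydrogens from standard valence (C 4, N 3, O 2, S 2, halogen 1):
  atom 1: Cl (halogen, monovalent) → 0 H
  atom 2: C, bond orders sum to 4 (valence 4) → 0 H
  atom 3: O, bond orders sum to 2 (valence 2) → 0 H
  atom 4: C, bond orders sum to 4 (valence 4) → 0 H
  atom 5: F (halogen, monovalent) → 0 H
  atom 6: C, bond orders sum to 4 (valence 4) → 0 H
  atom 7: Br (halogen, monovalent) → 0 H
  atom 8: C, bond orders sum to 4 (valence 4) → 0 H
  atom 9: C, bond orders sum to 1 (valence 4) → 3 H
Totals → C:5, H:3, Br:1, Cl:1, F:1, O:1.

C5H3BrClFO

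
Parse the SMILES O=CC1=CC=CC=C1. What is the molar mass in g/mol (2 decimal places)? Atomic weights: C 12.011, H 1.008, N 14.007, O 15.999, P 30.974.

106.12 g/mol

First, the molecular formula is C7H6O (counting implicit H from valence).
  C: 7 × 12.011 = 84.077
  H: 6 × 1.008 = 6.048
  O: 1 × 15.999 = 15.999
Sum: 7×12.011 + 6×1.008 + 1×15.999 = 106.124 → 106.12 g/mol.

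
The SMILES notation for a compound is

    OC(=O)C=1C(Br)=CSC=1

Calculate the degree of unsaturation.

4

Degree of unsaturation = (number of rings) + (number of π bonds).
Ring closures in the SMILES: 1.
π bonds: 3 double bonds (each 1 DoU) → 3 DoU from unsaturation.
Total DoU = 1 + 3 = 4.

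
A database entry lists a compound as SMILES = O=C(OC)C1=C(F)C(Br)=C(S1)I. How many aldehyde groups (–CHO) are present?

Scan the SMILES for the aldehyde motif — none present.
Groups that are present: 1 ester.

0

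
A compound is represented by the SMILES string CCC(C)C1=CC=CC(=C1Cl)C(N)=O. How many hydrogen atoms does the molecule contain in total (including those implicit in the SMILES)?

14

Walk through each heavy atom and fill implicit hydrogens from standard valence (C 4, N 3, O 2, S 2, halogen 1):
  atom 1: C, bond orders sum to 1 (valence 4) → 3 H
  atom 2: C, bond orders sum to 2 (valence 4) → 2 H
  atom 3: C, bond orders sum to 3 (valence 4) → 1 H
  atom 4: C, bond orders sum to 1 (valence 4) → 3 H
  atom 5: C, bond orders sum to 4 (valence 4) → 0 H
  atom 6: C, bond orders sum to 3 (valence 4) → 1 H
  atom 7: C, bond orders sum to 3 (valence 4) → 1 H
  atom 8: C, bond orders sum to 3 (valence 4) → 1 H
  atom 9: C, bond orders sum to 4 (valence 4) → 0 H
  atom 10: C, bond orders sum to 4 (valence 4) → 0 H
  atom 11: Cl (halogen, monovalent) → 0 H
  atom 12: C, bond orders sum to 4 (valence 4) → 0 H
  atom 13: N, bond orders sum to 1 (valence 3) → 2 H
  atom 14: O, bond orders sum to 2 (valence 2) → 0 H
Total hydrogens: 14.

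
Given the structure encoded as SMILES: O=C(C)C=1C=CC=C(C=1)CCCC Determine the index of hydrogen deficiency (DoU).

Molecular formula: C12H16O.
DoU = (2C + 2 + N − H − X) / 2, where X is the halogen count and O/S are ignored.
    = (2·12 + 2 + 0 − 16 − 0) / 2 = 10 / 2 = 5.

5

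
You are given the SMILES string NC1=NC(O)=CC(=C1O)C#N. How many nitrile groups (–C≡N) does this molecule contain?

1

The nitrile motif appears at heavy-atom position 10 in the SMILES.
Other groups present: 2 hydroxyl, 1 primary amine.
Nitrile count: 1.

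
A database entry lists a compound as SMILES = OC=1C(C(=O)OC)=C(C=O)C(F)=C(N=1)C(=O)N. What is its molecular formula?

C9H7FN2O5

Walk through each heavy atom and fill implicit hydrogens from standard valence (C 4, N 3, O 2, S 2, halogen 1):
  atom 1: O, bond orders sum to 1 (valence 2) → 1 H
  atom 2: C, bond orders sum to 4 (valence 4) → 0 H
  atom 3: C, bond orders sum to 4 (valence 4) → 0 H
  atom 4: C, bond orders sum to 4 (valence 4) → 0 H
  atom 5: O, bond orders sum to 2 (valence 2) → 0 H
  atom 6: O, bond orders sum to 2 (valence 2) → 0 H
  atom 7: C, bond orders sum to 1 (valence 4) → 3 H
  atom 8: C, bond orders sum to 4 (valence 4) → 0 H
  atom 9: C, bond orders sum to 3 (valence 4) → 1 H
  atom 10: O, bond orders sum to 2 (valence 2) → 0 H
  atom 11: C, bond orders sum to 4 (valence 4) → 0 H
  atom 12: F (halogen, monovalent) → 0 H
  atom 13: C, bond orders sum to 4 (valence 4) → 0 H
  atom 14: N, bond orders sum to 3 (valence 3) → 0 H
  atom 15: C, bond orders sum to 4 (valence 4) → 0 H
  atom 16: O, bond orders sum to 2 (valence 2) → 0 H
  atom 17: N, bond orders sum to 1 (valence 3) → 2 H
Totals → C:9, H:7, F:1, N:2, O:5.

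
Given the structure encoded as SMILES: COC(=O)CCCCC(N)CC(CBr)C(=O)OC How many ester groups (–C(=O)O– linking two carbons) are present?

The ester motif appears at heavy-atom positions 3, 15 in the SMILES.
Other groups present: 1 primary amine.
Ester count: 2.

2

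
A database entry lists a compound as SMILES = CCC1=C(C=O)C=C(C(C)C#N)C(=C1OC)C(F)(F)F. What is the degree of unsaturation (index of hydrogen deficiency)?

7

Molecular formula: C14H14F3NO2.
DoU = (2C + 2 + N − H − X) / 2, where X is the halogen count and O/S are ignored.
    = (2·14 + 2 + 1 − 14 − 3) / 2 = 14 / 2 = 7.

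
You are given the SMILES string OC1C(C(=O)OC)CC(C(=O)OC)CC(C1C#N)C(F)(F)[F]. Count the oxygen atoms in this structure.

Scan the SMILES for O atoms (remember two-letter symbols like Cl and Br are single atoms).
Oxygen count: 5.

5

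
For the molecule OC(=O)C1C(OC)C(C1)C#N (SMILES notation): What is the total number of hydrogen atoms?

9

Walk through each heavy atom and fill implicit hydrogens from standard valence (C 4, N 3, O 2, S 2, halogen 1):
  atom 1: O, bond orders sum to 1 (valence 2) → 1 H
  atom 2: C, bond orders sum to 4 (valence 4) → 0 H
  atom 3: O, bond orders sum to 2 (valence 2) → 0 H
  atom 4: C, bond orders sum to 3 (valence 4) → 1 H
  atom 5: C, bond orders sum to 3 (valence 4) → 1 H
  atom 6: O, bond orders sum to 2 (valence 2) → 0 H
  atom 7: C, bond orders sum to 1 (valence 4) → 3 H
  atom 8: C, bond orders sum to 3 (valence 4) → 1 H
  atom 9: C, bond orders sum to 2 (valence 4) → 2 H
  atom 10: C, bond orders sum to 4 (valence 4) → 0 H
  atom 11: N, bond orders sum to 3 (valence 3) → 0 H
Total hydrogens: 9.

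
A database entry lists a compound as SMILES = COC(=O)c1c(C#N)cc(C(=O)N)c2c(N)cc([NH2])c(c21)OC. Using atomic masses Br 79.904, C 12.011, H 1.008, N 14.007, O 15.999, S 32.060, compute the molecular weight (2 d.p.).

314.30 g/mol

First, the molecular formula is C15H14N4O4 (counting implicit H from valence).
  C: 15 × 12.011 = 180.165
  H: 14 × 1.008 = 14.112
  N: 4 × 14.007 = 56.028
  O: 4 × 15.999 = 63.996
Sum: 15×12.011 + 14×1.008 + 4×14.007 + 4×15.999 = 314.301 → 314.30 g/mol.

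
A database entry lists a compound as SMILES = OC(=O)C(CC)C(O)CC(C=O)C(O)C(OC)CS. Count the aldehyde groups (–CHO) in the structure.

The aldehyde motif appears at heavy-atom position 11 in the SMILES.
Other groups present: 1 carboxylic acid, 1 ether, 2 hydroxyl, 1 thiol.
Aldehyde count: 1.

1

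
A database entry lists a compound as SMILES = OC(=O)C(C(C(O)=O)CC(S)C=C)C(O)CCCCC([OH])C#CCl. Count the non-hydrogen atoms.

Every atom symbol written in the SMILES (organic subset) is one heavy atom; implicit H are not written.
Heavy atoms by element → C:16, Cl:1, O:6, S:1.
Total: 24.

24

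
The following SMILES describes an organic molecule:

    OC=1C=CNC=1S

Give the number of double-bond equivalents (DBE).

3

Molecular formula: C4H5NOS.
DoU = (2C + 2 + N − H − X) / 2, where X is the halogen count and O/S are ignored.
    = (2·4 + 2 + 1 − 5 − 0) / 2 = 6 / 2 = 3.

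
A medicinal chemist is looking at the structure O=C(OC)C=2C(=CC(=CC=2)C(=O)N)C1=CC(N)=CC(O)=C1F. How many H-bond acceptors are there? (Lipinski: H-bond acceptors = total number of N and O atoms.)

N atoms: 2; O atoms: 4.
Lipinski HBA = 2 + 4 = 6.

6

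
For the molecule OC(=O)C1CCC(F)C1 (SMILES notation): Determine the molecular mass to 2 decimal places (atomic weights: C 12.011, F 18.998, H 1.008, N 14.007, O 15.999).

First, the molecular formula is C6H9FO2 (counting implicit H from valence).
  C: 6 × 12.011 = 72.066
  F: 1 × 18.998 = 18.998
  H: 9 × 1.008 = 9.072
  O: 2 × 15.999 = 31.998
Sum: 6×12.011 + 1×18.998 + 9×1.008 + 2×15.999 = 132.134 → 132.13 g/mol.

132.13 g/mol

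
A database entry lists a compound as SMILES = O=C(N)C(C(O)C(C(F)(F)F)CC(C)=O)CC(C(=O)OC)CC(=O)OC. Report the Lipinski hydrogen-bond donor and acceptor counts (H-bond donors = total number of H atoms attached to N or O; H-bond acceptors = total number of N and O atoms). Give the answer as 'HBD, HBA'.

Donors: find every N or O and count the H atoms it carries.
  atom 1 (O): bond orders sum to 2 → 0 H
  atom 3 (N): bond orders sum to 1 → 2 H
  atom 6 (O): bond orders sum to 1 → 1 H
  atom 15 (O): bond orders sum to 2 → 0 H
  atom 19 (O): bond orders sum to 2 → 0 H
  atom 20 (O): bond orders sum to 2 → 0 H
  atom 24 (O): bond orders sum to 2 → 0 H
  atom 25 (O): bond orders sum to 2 → 0 H
Lipinski HBD = 3.
Acceptors: N atoms = 1, O atoms = 7 → HBA = 8.

3, 8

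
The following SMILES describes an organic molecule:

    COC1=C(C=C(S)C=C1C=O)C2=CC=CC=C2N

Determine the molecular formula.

Walk through each heavy atom and fill implicit hydrogens from standard valence (C 4, N 3, O 2, S 2, halogen 1):
  atom 1: C, bond orders sum to 1 (valence 4) → 3 H
  atom 2: O, bond orders sum to 2 (valence 2) → 0 H
  atom 3: C, bond orders sum to 4 (valence 4) → 0 H
  atom 4: C, bond orders sum to 4 (valence 4) → 0 H
  atom 5: C, bond orders sum to 3 (valence 4) → 1 H
  atom 6: C, bond orders sum to 4 (valence 4) → 0 H
  atom 7: S, bond orders sum to 1 (valence 2) → 1 H
  atom 8: C, bond orders sum to 3 (valence 4) → 1 H
  atom 9: C, bond orders sum to 4 (valence 4) → 0 H
  atom 10: C, bond orders sum to 3 (valence 4) → 1 H
  atom 11: O, bond orders sum to 2 (valence 2) → 0 H
  atom 12: C, bond orders sum to 4 (valence 4) → 0 H
  atom 13: C, bond orders sum to 3 (valence 4) → 1 H
  atom 14: C, bond orders sum to 3 (valence 4) → 1 H
  atom 15: C, bond orders sum to 3 (valence 4) → 1 H
  atom 16: C, bond orders sum to 3 (valence 4) → 1 H
  atom 17: C, bond orders sum to 4 (valence 4) → 0 H
  atom 18: N, bond orders sum to 1 (valence 3) → 2 H
Totals → C:14, H:13, N:1, O:2, S:1.
In Hill order: C14H13NO2S.

C14H13NO2S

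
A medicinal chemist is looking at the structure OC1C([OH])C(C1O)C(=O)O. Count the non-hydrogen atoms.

10

Every atom symbol written in the SMILES (organic subset) is one heavy atom; implicit H are not written.
Heavy atoms by element → C:5, O:5.
Total: 10.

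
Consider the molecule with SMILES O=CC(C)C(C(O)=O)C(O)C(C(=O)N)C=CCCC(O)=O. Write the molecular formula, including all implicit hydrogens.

Walk through each heavy atom and fill implicit hydrogens from standard valence (C 4, N 3, O 2, S 2, halogen 1):
  atom 1: O, bond orders sum to 2 (valence 2) → 0 H
  atom 2: C, bond orders sum to 3 (valence 4) → 1 H
  atom 3: C, bond orders sum to 3 (valence 4) → 1 H
  atom 4: C, bond orders sum to 1 (valence 4) → 3 H
  atom 5: C, bond orders sum to 3 (valence 4) → 1 H
  atom 6: C, bond orders sum to 4 (valence 4) → 0 H
  atom 7: O, bond orders sum to 1 (valence 2) → 1 H
  atom 8: O, bond orders sum to 2 (valence 2) → 0 H
  atom 9: C, bond orders sum to 3 (valence 4) → 1 H
  atom 10: O, bond orders sum to 1 (valence 2) → 1 H
  atom 11: C, bond orders sum to 3 (valence 4) → 1 H
  atom 12: C, bond orders sum to 4 (valence 4) → 0 H
  atom 13: O, bond orders sum to 2 (valence 2) → 0 H
  atom 14: N, bond orders sum to 1 (valence 3) → 2 H
  atom 15: C, bond orders sum to 3 (valence 4) → 1 H
  atom 16: C, bond orders sum to 3 (valence 4) → 1 H
  atom 17: C, bond orders sum to 2 (valence 4) → 2 H
  atom 18: C, bond orders sum to 2 (valence 4) → 2 H
  atom 19: C, bond orders sum to 4 (valence 4) → 0 H
  atom 20: O, bond orders sum to 1 (valence 2) → 1 H
  atom 21: O, bond orders sum to 2 (valence 2) → 0 H
Totals → C:13, H:19, N:1, O:7.
In Hill order: C13H19NO7.

C13H19NO7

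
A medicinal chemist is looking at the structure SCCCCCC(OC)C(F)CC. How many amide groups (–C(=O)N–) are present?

0

Scan the SMILES for the amide motif — none present.
Groups that are present: 1 ether, 1 thiol.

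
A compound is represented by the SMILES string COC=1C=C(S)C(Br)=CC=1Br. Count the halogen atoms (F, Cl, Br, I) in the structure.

2

Halogen atoms appear at heavy-atom positions 8, 11 (2×Br).
Other groups present: 1 ether, 1 thiol.
Halogen count: 2.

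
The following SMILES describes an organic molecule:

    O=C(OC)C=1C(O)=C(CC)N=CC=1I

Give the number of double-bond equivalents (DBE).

5

Degree of unsaturation = (number of rings) + (number of π bonds).
Ring closures in the SMILES: 1.
π bonds: 4 double bonds (each 1 DoU) → 4 DoU from unsaturation.
Total DoU = 1 + 4 = 5.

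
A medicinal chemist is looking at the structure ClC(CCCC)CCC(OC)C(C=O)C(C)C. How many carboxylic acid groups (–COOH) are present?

0

Scan the SMILES for the carboxylic acid motif — none present.
Groups that are present: 1 aldehyde, 1 ether.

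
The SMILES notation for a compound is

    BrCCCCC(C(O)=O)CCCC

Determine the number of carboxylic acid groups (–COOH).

The carboxylic acid motif appears at heavy-atom position 7 in the SMILES.
Carboxylic acid count: 1.

1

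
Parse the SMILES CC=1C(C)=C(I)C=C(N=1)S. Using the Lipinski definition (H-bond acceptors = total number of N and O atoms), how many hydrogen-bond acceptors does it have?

N atoms: 1; O atoms: 0.
Lipinski HBA = 1 + 0 = 1.

1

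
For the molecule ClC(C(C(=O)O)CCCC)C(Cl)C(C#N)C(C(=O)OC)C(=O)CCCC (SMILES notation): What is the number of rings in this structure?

In SMILES, each pair of matching ring-closure digits denotes one ring-closing bond; the number of such bonds equals the number of independent rings.
Ring-closure bonds here: 0.

0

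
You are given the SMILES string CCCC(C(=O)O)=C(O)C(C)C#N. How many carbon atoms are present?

Count every carbon token in the SMILES (each C, including those in ring-closure positions and inside branches).
Carbon count: 9.

9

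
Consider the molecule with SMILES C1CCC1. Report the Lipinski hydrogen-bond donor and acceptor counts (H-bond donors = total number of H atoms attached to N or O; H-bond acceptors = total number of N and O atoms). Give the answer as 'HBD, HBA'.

0, 0

Donors: find every N or O and count the H atoms it carries.
  (no N or O atoms present)
Lipinski HBD = 0.
Acceptors: N atoms = 0, O atoms = 0 → HBA = 0.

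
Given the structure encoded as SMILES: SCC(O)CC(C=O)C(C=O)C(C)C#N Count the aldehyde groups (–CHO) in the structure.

2

The aldehyde motif appears at heavy-atom positions 7, 10 in the SMILES.
Other groups present: 1 hydroxyl, 1 nitrile, 1 thiol.
Aldehyde count: 2.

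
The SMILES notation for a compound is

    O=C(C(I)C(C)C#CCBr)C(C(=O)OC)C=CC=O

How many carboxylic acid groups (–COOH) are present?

Scan the SMILES for the carboxylic acid motif — none present.
Groups that are present: 1 aldehyde, 1 alkene, 1 alkyne, 1 ester, 1 ketone.

0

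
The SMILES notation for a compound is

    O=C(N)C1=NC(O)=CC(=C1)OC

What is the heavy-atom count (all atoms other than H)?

Every atom symbol written in the SMILES (organic subset) is one heavy atom; implicit H are not written.
Heavy atoms by element → C:7, N:2, O:3.
Total: 12.

12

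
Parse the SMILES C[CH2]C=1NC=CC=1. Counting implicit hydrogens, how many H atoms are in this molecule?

9

Walk through each heavy atom and fill implicit hydrogens from standard valence (C 4, N 3, O 2, S 2, halogen 1):
  atom 1: C, bond orders sum to 1 (valence 4) → 3 H
  atom 2: C with explicit H count 2
  atom 3: C, bond orders sum to 4 (valence 4) → 0 H
  atom 4: N, bond orders sum to 2 (valence 3) → 1 H
  atom 5: C, bond orders sum to 3 (valence 4) → 1 H
  atom 6: C, bond orders sum to 3 (valence 4) → 1 H
  atom 7: C, bond orders sum to 3 (valence 4) → 1 H
Total hydrogens: 9.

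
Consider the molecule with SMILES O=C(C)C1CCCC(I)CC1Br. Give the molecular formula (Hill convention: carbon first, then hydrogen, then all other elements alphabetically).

Walk through each heavy atom and fill implicit hydrogens from standard valence (C 4, N 3, O 2, S 2, halogen 1):
  atom 1: O, bond orders sum to 2 (valence 2) → 0 H
  atom 2: C, bond orders sum to 4 (valence 4) → 0 H
  atom 3: C, bond orders sum to 1 (valence 4) → 3 H
  atom 4: C, bond orders sum to 3 (valence 4) → 1 H
  atom 5: C, bond orders sum to 2 (valence 4) → 2 H
  atom 6: C, bond orders sum to 2 (valence 4) → 2 H
  atom 7: C, bond orders sum to 2 (valence 4) → 2 H
  atom 8: C, bond orders sum to 3 (valence 4) → 1 H
  atom 9: I (halogen, monovalent) → 0 H
  atom 10: C, bond orders sum to 2 (valence 4) → 2 H
  atom 11: C, bond orders sum to 3 (valence 4) → 1 H
  atom 12: Br (halogen, monovalent) → 0 H
Totals → C:9, H:14, Br:1, I:1, O:1.

C9H14BrIO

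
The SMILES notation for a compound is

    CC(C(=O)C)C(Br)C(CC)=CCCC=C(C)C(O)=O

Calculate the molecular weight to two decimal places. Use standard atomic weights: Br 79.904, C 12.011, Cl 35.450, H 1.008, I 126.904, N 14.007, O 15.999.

331.25 g/mol

First, the molecular formula is C15H23BrO3 (counting implicit H from valence).
  Br: 1 × 79.904 = 79.904
  C: 15 × 12.011 = 180.165
  H: 23 × 1.008 = 23.184
  O: 3 × 15.999 = 47.997
Sum: 1×79.904 + 15×12.011 + 23×1.008 + 3×15.999 = 331.250 → 331.25 g/mol.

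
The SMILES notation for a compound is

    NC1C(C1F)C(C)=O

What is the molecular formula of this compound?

C5H8FNO

Walk through each heavy atom and fill implicit hydrogens from standard valence (C 4, N 3, O 2, S 2, halogen 1):
  atom 1: N, bond orders sum to 1 (valence 3) → 2 H
  atom 2: C, bond orders sum to 3 (valence 4) → 1 H
  atom 3: C, bond orders sum to 3 (valence 4) → 1 H
  atom 4: C, bond orders sum to 3 (valence 4) → 1 H
  atom 5: F (halogen, monovalent) → 0 H
  atom 6: C, bond orders sum to 4 (valence 4) → 0 H
  atom 7: C, bond orders sum to 1 (valence 4) → 3 H
  atom 8: O, bond orders sum to 2 (valence 2) → 0 H
Totals → C:5, H:8, F:1, N:1, O:1.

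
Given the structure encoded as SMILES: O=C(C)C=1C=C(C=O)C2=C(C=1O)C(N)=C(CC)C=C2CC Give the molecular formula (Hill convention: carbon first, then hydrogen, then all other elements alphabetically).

C17H19NO3

Walk through each heavy atom and fill implicit hydrogens from standard valence (C 4, N 3, O 2, S 2, halogen 1):
  atom 1: O, bond orders sum to 2 (valence 2) → 0 H
  atom 2: C, bond orders sum to 4 (valence 4) → 0 H
  atom 3: C, bond orders sum to 1 (valence 4) → 3 H
  atom 4: C, bond orders sum to 4 (valence 4) → 0 H
  atom 5: C, bond orders sum to 3 (valence 4) → 1 H
  atom 6: C, bond orders sum to 4 (valence 4) → 0 H
  atom 7: C, bond orders sum to 3 (valence 4) → 1 H
  atom 8: O, bond orders sum to 2 (valence 2) → 0 H
  atom 9: C, bond orders sum to 4 (valence 4) → 0 H
  atom 10: C, bond orders sum to 4 (valence 4) → 0 H
  atom 11: C, bond orders sum to 4 (valence 4) → 0 H
  atom 12: O, bond orders sum to 1 (valence 2) → 1 H
  atom 13: C, bond orders sum to 4 (valence 4) → 0 H
  atom 14: N, bond orders sum to 1 (valence 3) → 2 H
  atom 15: C, bond orders sum to 4 (valence 4) → 0 H
  atom 16: C, bond orders sum to 2 (valence 4) → 2 H
  atom 17: C, bond orders sum to 1 (valence 4) → 3 H
  atom 18: C, bond orders sum to 3 (valence 4) → 1 H
  atom 19: C, bond orders sum to 4 (valence 4) → 0 H
  atom 20: C, bond orders sum to 2 (valence 4) → 2 H
  atom 21: C, bond orders sum to 1 (valence 4) → 3 H
Totals → C:17, H:19, N:1, O:3.
In Hill order: C17H19NO3.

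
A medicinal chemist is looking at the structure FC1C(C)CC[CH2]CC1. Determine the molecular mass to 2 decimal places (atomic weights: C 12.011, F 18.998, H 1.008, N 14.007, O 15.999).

130.21 g/mol

First, the molecular formula is C8H15F (counting implicit H from valence).
  C: 8 × 12.011 = 96.088
  F: 1 × 18.998 = 18.998
  H: 15 × 1.008 = 15.120
Sum: 8×12.011 + 1×18.998 + 15×1.008 = 130.206 → 130.21 g/mol.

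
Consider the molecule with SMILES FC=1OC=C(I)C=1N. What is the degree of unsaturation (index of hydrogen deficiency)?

3

Molecular formula: C4H3FINO.
DoU = (2C + 2 + N − H − X) / 2, where X is the halogen count and O/S are ignored.
    = (2·4 + 2 + 1 − 3 − 2) / 2 = 6 / 2 = 3.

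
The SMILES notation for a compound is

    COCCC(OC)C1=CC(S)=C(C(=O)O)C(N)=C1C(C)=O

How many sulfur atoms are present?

1

Scan the SMILES for S atoms (remember two-letter symbols like Cl and Br are single atoms).
Sulfur count: 1.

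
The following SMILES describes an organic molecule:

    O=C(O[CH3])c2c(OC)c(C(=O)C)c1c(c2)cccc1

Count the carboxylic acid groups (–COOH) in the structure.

Scan the SMILES for the carboxylic acid motif — none present.
Groups that are present: 1 ester, 1 ether, 1 ketone.

0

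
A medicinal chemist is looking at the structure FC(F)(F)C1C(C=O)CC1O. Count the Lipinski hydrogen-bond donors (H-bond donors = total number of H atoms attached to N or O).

Donors: find every N or O and count the H atoms it carries.
  atom 8 (O): bond orders sum to 2 → 0 H
  atom 11 (O): bond orders sum to 1 → 1 H
Lipinski HBD = 1.

1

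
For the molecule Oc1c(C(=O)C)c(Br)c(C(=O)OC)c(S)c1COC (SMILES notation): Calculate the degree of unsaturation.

6

Molecular formula: C12H13BrO5S.
DoU = (2C + 2 + N − H − X) / 2, where X is the halogen count and O/S are ignored.
    = (2·12 + 2 + 0 − 13 − 1) / 2 = 12 / 2 = 6.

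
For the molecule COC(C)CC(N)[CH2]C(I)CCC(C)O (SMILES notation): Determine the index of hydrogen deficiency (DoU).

0

Molecular formula: C11H24INO2.
DoU = (2C + 2 + N − H − X) / 2, where X is the halogen count and O/S are ignored.
    = (2·11 + 2 + 1 − 24 − 1) / 2 = 0 / 2 = 0.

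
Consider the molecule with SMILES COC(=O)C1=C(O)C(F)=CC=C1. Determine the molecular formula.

C8H7FO3

Walk through each heavy atom and fill implicit hydrogens from standard valence (C 4, N 3, O 2, S 2, halogen 1):
  atom 1: C, bond orders sum to 1 (valence 4) → 3 H
  atom 2: O, bond orders sum to 2 (valence 2) → 0 H
  atom 3: C, bond orders sum to 4 (valence 4) → 0 H
  atom 4: O, bond orders sum to 2 (valence 2) → 0 H
  atom 5: C, bond orders sum to 4 (valence 4) → 0 H
  atom 6: C, bond orders sum to 4 (valence 4) → 0 H
  atom 7: O, bond orders sum to 1 (valence 2) → 1 H
  atom 8: C, bond orders sum to 4 (valence 4) → 0 H
  atom 9: F (halogen, monovalent) → 0 H
  atom 10: C, bond orders sum to 3 (valence 4) → 1 H
  atom 11: C, bond orders sum to 3 (valence 4) → 1 H
  atom 12: C, bond orders sum to 3 (valence 4) → 1 H
Totals → C:8, H:7, F:1, O:3.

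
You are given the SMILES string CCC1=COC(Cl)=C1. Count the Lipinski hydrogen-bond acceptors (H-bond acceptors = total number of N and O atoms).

N atoms: 0; O atoms: 1.
Lipinski HBA = 0 + 1 = 1.

1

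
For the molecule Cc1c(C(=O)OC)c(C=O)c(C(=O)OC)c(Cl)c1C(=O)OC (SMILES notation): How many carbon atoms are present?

14

Count every carbon token in the SMILES (each C, including those in ring-closure positions and inside branches).
Carbon count: 14.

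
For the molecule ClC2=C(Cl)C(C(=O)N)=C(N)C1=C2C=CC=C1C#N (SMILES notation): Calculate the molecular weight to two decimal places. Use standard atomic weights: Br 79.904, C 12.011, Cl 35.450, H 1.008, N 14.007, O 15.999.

First, the molecular formula is C12H7Cl2N3O (counting implicit H from valence).
  C: 12 × 12.011 = 144.132
  Cl: 2 × 35.450 = 70.900
  H: 7 × 1.008 = 7.056
  N: 3 × 14.007 = 42.021
  O: 1 × 15.999 = 15.999
Sum: 12×12.011 + 2×35.450 + 7×1.008 + 3×14.007 + 1×15.999 = 280.108 → 280.11 g/mol.

280.11 g/mol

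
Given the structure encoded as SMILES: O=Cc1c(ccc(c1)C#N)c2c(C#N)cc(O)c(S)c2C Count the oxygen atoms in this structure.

Scan the SMILES for O atoms (remember two-letter symbols like Cl and Br are single atoms).
Oxygen count: 2.

2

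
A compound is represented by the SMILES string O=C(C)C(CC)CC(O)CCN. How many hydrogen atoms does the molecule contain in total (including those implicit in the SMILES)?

Walk through each heavy atom and fill implicit hydrogens from standard valence (C 4, N 3, O 2, S 2, halogen 1):
  atom 1: O, bond orders sum to 2 (valence 2) → 0 H
  atom 2: C, bond orders sum to 4 (valence 4) → 0 H
  atom 3: C, bond orders sum to 1 (valence 4) → 3 H
  atom 4: C, bond orders sum to 3 (valence 4) → 1 H
  atom 5: C, bond orders sum to 2 (valence 4) → 2 H
  atom 6: C, bond orders sum to 1 (valence 4) → 3 H
  atom 7: C, bond orders sum to 2 (valence 4) → 2 H
  atom 8: C, bond orders sum to 3 (valence 4) → 1 H
  atom 9: O, bond orders sum to 1 (valence 2) → 1 H
  atom 10: C, bond orders sum to 2 (valence 4) → 2 H
  atom 11: C, bond orders sum to 2 (valence 4) → 2 H
  atom 12: N, bond orders sum to 1 (valence 3) → 2 H
Total hydrogens: 19.

19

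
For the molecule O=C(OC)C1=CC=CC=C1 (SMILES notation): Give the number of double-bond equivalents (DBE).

5

Degree of unsaturation = (number of rings) + (number of π bonds).
Ring closures in the SMILES: 1.
π bonds: 4 double bonds (each 1 DoU) → 4 DoU from unsaturation.
Total DoU = 1 + 4 = 5.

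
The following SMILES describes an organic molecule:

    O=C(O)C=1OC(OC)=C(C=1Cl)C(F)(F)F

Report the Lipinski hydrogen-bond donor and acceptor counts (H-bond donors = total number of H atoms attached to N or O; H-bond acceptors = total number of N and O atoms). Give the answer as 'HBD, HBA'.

1, 4

Donors: find every N or O and count the H atoms it carries.
  atom 1 (O): bond orders sum to 2 → 0 H
  atom 3 (O): bond orders sum to 1 → 1 H
  atom 5 (O): bond orders sum to 2 → 0 H
  atom 7 (O): bond orders sum to 2 → 0 H
Lipinski HBD = 1.
Acceptors: N atoms = 0, O atoms = 4 → HBA = 4.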